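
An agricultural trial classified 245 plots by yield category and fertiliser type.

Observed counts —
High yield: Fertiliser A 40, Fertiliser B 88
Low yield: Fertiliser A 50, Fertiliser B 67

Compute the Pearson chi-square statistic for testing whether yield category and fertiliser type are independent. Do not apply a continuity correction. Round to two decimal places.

3.47

Row totals: 128, 117. Column totals: 90, 155. Grand total N = 245.
Expected counts (row total × column total / N):
  High yield, Fertiliser A: 128×90/245 = 47.020
  High yield, Fertiliser B: 128×155/245 = 80.980
  Low yield, Fertiliser A: 117×90/245 = 42.980
  Low yield, Fertiliser B: 117×155/245 = 74.020
Contributions (O − E)²/E:
  (40 − 47.020)²/47.020 = 1.0481
  (88 − 80.980)²/80.980 = 0.6086
  (50 − 42.980)²/42.980 = 1.1466
  (67 − 74.020)²/74.020 = 0.6658
χ² = 1.0481 + 0.6086 + 1.1466 + 0.6658 = 3.47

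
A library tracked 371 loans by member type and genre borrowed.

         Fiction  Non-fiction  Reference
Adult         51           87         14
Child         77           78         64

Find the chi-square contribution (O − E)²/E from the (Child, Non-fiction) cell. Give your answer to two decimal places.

3.86

Row total (Child) = 219; column total (Non-fiction) = 165; N = 371.
Expected count E = 219 × 165 / 371 = 97.399.
Contribution = (O − E)²/E = (78 − 97.399)² / 97.399 = 3.86.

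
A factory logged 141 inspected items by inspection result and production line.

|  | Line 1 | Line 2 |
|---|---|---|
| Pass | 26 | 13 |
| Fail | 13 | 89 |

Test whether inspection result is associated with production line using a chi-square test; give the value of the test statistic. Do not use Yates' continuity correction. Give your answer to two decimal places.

41.00

Row totals: 39, 102. Column totals: 39, 102. Grand total N = 141.
Expected counts (row total × column total / N):
  Pass, Line 1: 39×39/141 = 10.7872
  Pass, Line 2: 39×102/141 = 28.2128
  Fail, Line 1: 102×39/141 = 28.2128
  Fail, Line 2: 102×102/141 = 73.7872
Contributions (O − E)²/E:
  (26 − 10.7872)²/10.7872 = 21.4541
  (13 − 28.2128)²/28.2128 = 8.2030
  (13 − 28.2128)²/28.2128 = 8.2030
  (89 − 73.7872)²/73.7872 = 3.1364
χ² = 21.4541 + 8.2030 + 8.2030 + 3.1364 = 41.00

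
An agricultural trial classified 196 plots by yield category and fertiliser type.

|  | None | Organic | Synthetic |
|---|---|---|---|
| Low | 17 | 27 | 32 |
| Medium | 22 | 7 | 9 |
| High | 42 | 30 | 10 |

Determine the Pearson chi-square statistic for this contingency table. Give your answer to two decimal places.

Row totals: 76, 38, 82. Column totals: 81, 64, 51. Grand total N = 196.
Expected counts (row total × column total / N):
  Low, None: 76×81/196 = 31.408
  Low, Organic: 76×64/196 = 24.816
  Low, Synthetic: 76×51/196 = 19.776
  Medium, None: 38×81/196 = 15.704
  Medium, Organic: 38×64/196 = 12.408
  Medium, Synthetic: 38×51/196 = 9.888
  High, None: 82×81/196 = 33.888
  High, Organic: 82×64/196 = 26.776
  High, Synthetic: 82×51/196 = 21.337
Contributions (O − E)²/E:
  (17 − 31.408)²/31.408 = 6.6095
  (27 − 24.816)²/24.816 = 0.1922
  (32 − 19.776)²/19.776 = 7.5559
  (22 − 15.704)²/15.704 = 2.5242
  (7 − 12.408)²/12.408 = 2.3571
  (9 − 9.888)²/9.888 = 0.0797
  (42 − 33.888)²/33.888 = 1.9418
  (30 − 26.776)²/26.776 = 0.3882
  (10 − 21.337)²/21.337 = 6.0237
χ² = 6.6095 + 0.1922 + 7.5559 + 2.5242 + 2.3571 + 0.0797 + 1.9418 + 0.3882 + 6.0237 = 27.67

27.67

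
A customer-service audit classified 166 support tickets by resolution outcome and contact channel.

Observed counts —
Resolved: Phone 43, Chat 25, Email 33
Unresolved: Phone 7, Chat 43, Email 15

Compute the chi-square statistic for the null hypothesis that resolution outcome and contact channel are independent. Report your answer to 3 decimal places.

31.090

Row totals: 101, 65. Column totals: 50, 68, 48. Grand total N = 166.
Expected counts (row total × column total / N):
  Resolved, Phone: 101×50/166 = 30.4217
  Resolved, Chat: 101×68/166 = 41.3735
  Resolved, Email: 101×48/166 = 29.2048
  Unresolved, Phone: 65×50/166 = 19.5783
  Unresolved, Chat: 65×68/166 = 26.6265
  Unresolved, Email: 65×48/166 = 18.7952
Contributions (O − E)²/E:
  (43 − 30.4217)²/30.4217 = 5.2007
  (25 − 41.3735)²/41.3735 = 6.4798
  (33 − 29.2048)²/29.2048 = 0.4932
  (7 − 19.5783)²/19.5783 = 8.0811
  (43 − 26.6265)²/26.6265 = 10.0686
  (15 − 18.7952)²/18.7952 = 0.7663
χ² = 5.2007 + 6.4798 + 0.4932 + 8.0811 + 10.0686 + 0.7663 = 31.090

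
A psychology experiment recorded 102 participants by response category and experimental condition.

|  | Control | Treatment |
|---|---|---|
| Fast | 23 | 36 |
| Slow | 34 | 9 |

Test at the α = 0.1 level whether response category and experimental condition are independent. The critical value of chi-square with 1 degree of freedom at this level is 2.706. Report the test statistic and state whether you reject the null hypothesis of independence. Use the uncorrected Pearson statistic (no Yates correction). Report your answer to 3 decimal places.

16.212; reject H₀

Row totals: 59, 43. Column totals: 57, 45. Grand total N = 102.
Expected counts (row total × column total / N):
  Fast, Control: 59×57/102 = 32.9706
  Fast, Treatment: 59×45/102 = 26.0294
  Slow, Control: 43×57/102 = 24.0294
  Slow, Treatment: 43×45/102 = 18.9706
Contributions (O − E)²/E:
  (23 − 32.9706)²/32.9706 = 3.0152
  (36 − 26.0294)²/26.0294 = 3.8193
  (34 − 24.0294)²/24.0294 = 4.1371
  (9 − 18.9706)²/18.9706 = 5.2404
χ² = 3.0152 + 3.8193 + 4.1371 + 5.2404 = 16.212
df = (2−1)(2−1) = 1. Since 16.212 > 2.706, reject the null hypothesis of independence at α = 0.1.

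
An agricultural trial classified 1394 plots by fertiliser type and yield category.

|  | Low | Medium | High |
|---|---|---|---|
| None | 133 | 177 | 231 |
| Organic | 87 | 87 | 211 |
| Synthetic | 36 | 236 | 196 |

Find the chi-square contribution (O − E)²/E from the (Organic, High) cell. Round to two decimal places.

6.87

Row total (Organic) = 385; column total (High) = 638; N = 1394.
Expected count E = 385 × 638 / 1394 = 176.2052.
Contribution = (O − E)²/E = (211 − 176.2052)² / 176.2052 = 6.87.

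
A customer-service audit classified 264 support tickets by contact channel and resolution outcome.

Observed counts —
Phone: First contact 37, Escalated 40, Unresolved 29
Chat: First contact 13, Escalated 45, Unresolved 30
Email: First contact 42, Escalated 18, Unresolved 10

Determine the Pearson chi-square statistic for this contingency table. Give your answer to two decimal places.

35.37

Row totals: 106, 88, 70. Column totals: 92, 103, 69. Grand total N = 264.
Expected counts (row total × column total / N):
  Phone, First contact: 106×92/264 = 36.939
  Phone, Escalated: 106×103/264 = 41.356
  Phone, Unresolved: 106×69/264 = 27.705
  Chat, First contact: 88×92/264 = 30.667
  Chat, Escalated: 88×103/264 = 34.333
  Chat, Unresolved: 88×69/264 = 23.000
  Email, First contact: 70×92/264 = 24.394
  Email, Escalated: 70×103/264 = 27.311
  Email, Unresolved: 70×69/264 = 18.295
Contributions (O − E)²/E:
  (37 − 36.939)²/36.939 = 0.0001
  (40 − 41.356)²/41.356 = 0.0445
  (29 − 27.705)²/27.705 = 0.0605
  (13 − 30.667)²/30.667 = 10.1778
  (45 − 34.333)²/34.333 = 3.3142
  (30 − 23.000)²/23.000 = 2.1304
  (42 − 24.394)²/24.394 = 12.7069
  (18 − 27.311)²/27.311 = 3.1744
  (10 − 18.295)²/18.295 = 3.7610
χ² = 0.0001 + 0.0445 + 0.0605 + 10.1778 + 3.3142 + 2.1304 + 12.7069 + 3.1744 + 3.7610 = 35.37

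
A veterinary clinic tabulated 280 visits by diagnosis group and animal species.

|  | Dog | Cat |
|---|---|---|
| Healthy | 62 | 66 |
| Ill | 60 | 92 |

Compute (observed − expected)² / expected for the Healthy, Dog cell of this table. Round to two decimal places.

0.70

Row total (Healthy) = 128; column total (Dog) = 122; N = 280.
Expected count E = 128 × 122 / 280 = 55.771.
Contribution = (O − E)²/E = (62 − 55.771)² / 55.771 = 0.70.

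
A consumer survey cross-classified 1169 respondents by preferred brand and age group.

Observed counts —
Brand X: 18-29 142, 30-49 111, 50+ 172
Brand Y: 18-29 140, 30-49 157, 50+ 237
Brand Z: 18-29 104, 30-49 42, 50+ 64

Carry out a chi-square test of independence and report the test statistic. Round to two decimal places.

Row totals: 425, 534, 210. Column totals: 386, 310, 473. Grand total N = 1169.
Expected counts (row total × column total / N):
  Brand X, 18-29: 425×386/1169 = 140.334
  Brand X, 30-49: 425×310/1169 = 112.703
  Brand X, 50+: 425×473/1169 = 171.963
  Brand Y, 18-29: 534×386/1169 = 176.325
  Brand Y, 30-49: 534×310/1169 = 141.608
  Brand Y, 50+: 534×473/1169 = 216.067
  Brand Z, 18-29: 210×386/1169 = 69.341
  Brand Z, 30-49: 210×310/1169 = 55.689
  Brand Z, 50+: 210×473/1169 = 84.970
Contributions (O − E)²/E:
  (142 − 140.334)²/140.334 = 0.0198
  (111 − 112.703)²/112.703 = 0.0257
  (172 − 171.963)²/171.963 = 0.0000
  (140 − 176.325)²/176.325 = 7.4834
  (157 − 141.608)²/141.608 = 1.6730
  (237 − 216.067)²/216.067 = 2.0280
  (104 − 69.341)²/69.341 = 17.3238
  (42 − 55.689)²/55.689 = 3.3649
  (64 − 84.970)²/84.970 = 5.1752
χ² = 0.0198 + 0.0257 + 0.0000 + 7.4834 + 1.6730 + 2.0280 + 17.3238 + 3.3649 + 5.1752 = 37.09

37.09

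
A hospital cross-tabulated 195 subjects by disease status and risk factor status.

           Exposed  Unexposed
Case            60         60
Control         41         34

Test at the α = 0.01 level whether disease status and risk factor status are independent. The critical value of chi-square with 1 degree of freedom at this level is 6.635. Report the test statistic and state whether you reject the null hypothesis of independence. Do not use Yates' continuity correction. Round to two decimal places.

Row totals: 120, 75. Column totals: 101, 94. Grand total N = 195.
Expected counts (row total × column total / N):
  Case, Exposed: 120×101/195 = 62.154
  Case, Unexposed: 120×94/195 = 57.846
  Control, Exposed: 75×101/195 = 38.846
  Control, Unexposed: 75×94/195 = 36.154
Contributions (O − E)²/E:
  (60 − 62.154)²/62.154 = 0.0746
  (60 − 57.846)²/57.846 = 0.0802
  (41 − 38.846)²/38.846 = 0.1194
  (34 − 36.154)²/36.154 = 0.1283
χ² = 0.0746 + 0.0802 + 0.1194 + 0.1283 = 0.40
df = (2−1)(2−1) = 1. Since 0.40 < 6.635, fail to reject the null hypothesis of independence at α = 0.01.

0.40; fail to reject H₀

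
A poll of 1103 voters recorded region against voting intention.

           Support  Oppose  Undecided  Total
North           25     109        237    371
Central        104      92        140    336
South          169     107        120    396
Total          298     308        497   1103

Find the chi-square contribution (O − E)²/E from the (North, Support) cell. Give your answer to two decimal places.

Row total (North) = 371; column total (Support) = 298; N = 1103.
Expected count E = 371 × 298 / 1103 = 100.234.
Contribution = (O − E)²/E = (25 − 100.234)² / 100.234 = 56.47.

56.47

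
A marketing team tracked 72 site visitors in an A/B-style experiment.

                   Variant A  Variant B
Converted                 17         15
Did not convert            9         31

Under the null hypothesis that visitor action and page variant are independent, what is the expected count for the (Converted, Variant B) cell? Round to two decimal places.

Row total (Converted) = 32; column total (Variant B) = 46; grand total N = 72.
Expected count = (row total × column total) / N = 32 × 46 / 72 = 20.44.

20.44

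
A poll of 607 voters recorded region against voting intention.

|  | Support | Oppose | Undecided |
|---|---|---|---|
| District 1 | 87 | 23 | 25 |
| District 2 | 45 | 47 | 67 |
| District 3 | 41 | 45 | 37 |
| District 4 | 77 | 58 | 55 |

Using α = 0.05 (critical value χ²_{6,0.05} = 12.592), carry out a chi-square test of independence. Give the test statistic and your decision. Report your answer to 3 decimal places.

49.033; reject H₀

Row totals: 135, 159, 123, 190. Column totals: 250, 173, 184. Grand total N = 607.
Expected counts (row total × column total / N):
  District 1, Support: 135×250/607 = 55.6013
  District 1, Oppose: 135×173/607 = 38.4761
  District 1, Undecided: 135×184/607 = 40.9226
  District 2, Support: 159×250/607 = 65.4860
  District 2, Oppose: 159×173/607 = 45.3163
  District 2, Undecided: 159×184/607 = 48.1977
  District 3, Support: 123×250/607 = 50.6590
  District 3, Oppose: 123×173/607 = 35.0560
  District 3, Undecided: 123×184/607 = 37.2850
  District 4, Support: 190×250/607 = 78.2537
  District 4, Oppose: 190×173/607 = 54.1516
  District 4, Undecided: 190×184/607 = 57.5947
Contributions (O − E)²/E:
  (87 − 55.6013)²/55.6013 = 17.7312
  (23 − 38.4761)²/38.4761 = 6.2249
  (25 − 40.9226)²/40.9226 = 6.1953
  (45 − 65.4860)²/65.4860 = 6.4086
  (47 − 45.3163)²/45.3163 = 0.0626
  (67 − 48.1977)²/48.1977 = 7.3349
  (41 − 50.6590)²/50.6590 = 1.8417
  (45 − 35.0560)²/35.0560 = 2.8207
  (37 − 37.2850)²/37.2850 = 0.0022
  (77 − 78.2537)²/78.2537 = 0.0201
  (58 − 54.1516)²/54.1516 = 0.2735
  (55 − 57.5947)²/57.5947 = 0.1169
χ² = 17.7312 + 6.2249 + 6.1953 + 6.4086 + 0.0626 + 7.3349 + 1.8417 + 2.8207 + 0.0022 + 0.0201 + 0.2735 + 0.1169 = 49.033
df = (4−1)(3−1) = 6. Since 49.033 > 12.592, reject the null hypothesis of independence at α = 0.05.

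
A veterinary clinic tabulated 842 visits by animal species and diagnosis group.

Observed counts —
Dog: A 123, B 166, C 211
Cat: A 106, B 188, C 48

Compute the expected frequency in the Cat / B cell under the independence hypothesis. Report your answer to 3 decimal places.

143.786

Row total (Cat) = 342; column total (B) = 354; grand total N = 842.
Expected count = (row total × column total) / N = 342 × 354 / 842 = 143.786.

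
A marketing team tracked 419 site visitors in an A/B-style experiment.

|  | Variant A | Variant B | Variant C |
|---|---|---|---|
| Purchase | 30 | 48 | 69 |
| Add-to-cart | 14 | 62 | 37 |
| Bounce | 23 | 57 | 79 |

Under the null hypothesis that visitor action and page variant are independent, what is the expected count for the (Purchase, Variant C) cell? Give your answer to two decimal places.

Row total (Purchase) = 147; column total (Variant C) = 185; grand total N = 419.
Expected count = (row total × column total) / N = 147 × 185 / 419 = 64.90.

64.90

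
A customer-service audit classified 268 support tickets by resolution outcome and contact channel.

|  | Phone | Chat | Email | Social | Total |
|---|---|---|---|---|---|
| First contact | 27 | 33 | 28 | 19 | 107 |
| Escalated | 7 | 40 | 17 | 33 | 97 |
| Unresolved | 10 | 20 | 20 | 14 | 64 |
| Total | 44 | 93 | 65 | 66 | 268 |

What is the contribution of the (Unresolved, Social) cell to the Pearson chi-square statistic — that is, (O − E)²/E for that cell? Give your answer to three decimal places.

Row total (Unresolved) = 64; column total (Social) = 66; N = 268.
Expected count E = 64 × 66 / 268 = 15.7612.
Contribution = (O − E)²/E = (14 − 15.7612)² / 15.7612 = 0.197.

0.197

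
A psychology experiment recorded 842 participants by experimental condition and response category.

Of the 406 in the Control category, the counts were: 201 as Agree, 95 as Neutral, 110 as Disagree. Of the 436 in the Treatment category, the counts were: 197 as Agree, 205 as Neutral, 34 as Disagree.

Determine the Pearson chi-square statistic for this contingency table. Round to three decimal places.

Row totals: 406, 436. Column totals: 398, 300, 144. Grand total N = 842.
Expected counts (row total × column total / N):
  Control, Agree: 406×398/842 = 191.90974
  Control, Neutral: 406×300/842 = 144.65558
  Control, Disagree: 406×144/842 = 69.43468
  Treatment, Agree: 436×398/842 = 206.09026
  Treatment, Neutral: 436×300/842 = 155.34442
  Treatment, Disagree: 436×144/842 = 74.56532
Contributions (O − E)²/E:
  (201 − 191.90974)²/191.90974 = 0.4306
  (95 − 144.65558)²/144.65558 = 17.0452
  (110 − 69.43468)²/69.43468 = 23.6992
  (197 − 206.09026)²/206.09026 = 0.4010
  (205 − 155.34442)²/155.34442 = 15.8723
  (34 − 74.56532)²/74.56532 = 22.0685
χ² = 0.4306 + 17.0452 + 23.6992 + 0.4010 + 15.8723 + 22.0685 = 79.517

79.517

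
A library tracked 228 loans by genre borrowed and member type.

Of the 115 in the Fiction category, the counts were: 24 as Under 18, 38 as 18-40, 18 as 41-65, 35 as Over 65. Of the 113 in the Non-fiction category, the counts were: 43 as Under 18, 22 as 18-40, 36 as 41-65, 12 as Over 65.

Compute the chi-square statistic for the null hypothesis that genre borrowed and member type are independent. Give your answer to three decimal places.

26.895

Row totals: 115, 113. Column totals: 67, 60, 54, 47. Grand total N = 228.
Expected counts (row total × column total / N):
  Fiction, Under 18: 115×67/228 = 33.7939
  Fiction, 18-40: 115×60/228 = 30.2632
  Fiction, 41-65: 115×54/228 = 27.2368
  Fiction, Over 65: 115×47/228 = 23.7061
  Non-fiction, Under 18: 113×67/228 = 33.2061
  Non-fiction, 18-40: 113×60/228 = 29.7368
  Non-fiction, 41-65: 113×54/228 = 26.7632
  Non-fiction, Over 65: 113×47/228 = 23.2939
Contributions (O − E)²/E:
  (24 − 33.7939)²/33.7939 = 2.8384
  (38 − 30.2632)²/30.2632 = 1.9779
  (18 − 27.2368)²/27.2368 = 3.1325
  (35 − 23.7061)²/23.7061 = 5.3806
  (43 − 33.2061)²/33.2061 = 2.8886
  (22 − 29.7368)²/29.7368 = 2.0129
  (36 − 26.7632)²/26.7632 = 3.1879
  (12 − 23.2939)²/23.2939 = 5.4758
χ² = 2.8384 + 1.9779 + 3.1325 + 5.3806 + 2.8886 + 2.0129 + 3.1879 + 5.4758 = 26.895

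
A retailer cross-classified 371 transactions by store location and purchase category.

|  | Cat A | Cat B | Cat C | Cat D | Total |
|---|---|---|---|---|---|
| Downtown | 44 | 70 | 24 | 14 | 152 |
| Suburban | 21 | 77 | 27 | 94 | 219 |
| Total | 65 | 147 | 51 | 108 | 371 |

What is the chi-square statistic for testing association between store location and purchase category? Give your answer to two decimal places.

Grand total N = 371.
Expected counts (row total × column total / N):
  Downtown, Cat A: 152×65/371 = 26.631
  Downtown, Cat B: 152×147/371 = 60.226
  Downtown, Cat C: 152×51/371 = 20.895
  Downtown, Cat D: 152×108/371 = 44.248
  Suburban, Cat A: 219×65/371 = 38.369
  Suburban, Cat B: 219×147/371 = 86.774
  Suburban, Cat C: 219×51/371 = 30.105
  Suburban, Cat D: 219×108/371 = 63.752
Contributions (O − E)²/E:
  (44 − 26.631)²/26.631 = 11.3282
  (70 − 60.226)²/60.226 = 1.5862
  (24 − 20.895)²/20.895 = 0.4614
  (14 − 44.248)²/44.248 = 20.6776
  (21 − 38.369)²/38.369 = 7.8627
  (77 − 86.774)²/86.774 = 1.1009
  (27 − 30.105)²/30.105 = 0.3202
  (94 − 63.752)²/63.752 = 14.3516
χ² = 11.3282 + 1.5862 + 0.4614 + 20.6776 + 7.8627 + 1.1009 + 0.3202 + 14.3516 = 57.69

57.69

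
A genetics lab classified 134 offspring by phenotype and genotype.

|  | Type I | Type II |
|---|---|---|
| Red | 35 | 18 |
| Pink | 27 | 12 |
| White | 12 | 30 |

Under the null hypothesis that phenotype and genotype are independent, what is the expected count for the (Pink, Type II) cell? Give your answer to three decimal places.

Row total (Pink) = 39; column total (Type II) = 60; grand total N = 134.
Expected count = (row total × column total) / N = 39 × 60 / 134 = 17.463.

17.463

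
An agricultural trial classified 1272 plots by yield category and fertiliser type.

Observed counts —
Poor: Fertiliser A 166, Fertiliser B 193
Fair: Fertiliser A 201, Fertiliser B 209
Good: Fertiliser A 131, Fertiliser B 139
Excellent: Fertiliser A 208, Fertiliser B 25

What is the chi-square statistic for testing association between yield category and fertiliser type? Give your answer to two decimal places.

132.35

Row totals: 359, 410, 270, 233. Column totals: 706, 566. Grand total N = 1272.
Expected counts (row total × column total / N):
  Poor, Fertiliser A: 359×706/1272 = 199.256
  Poor, Fertiliser B: 359×566/1272 = 159.744
  Fair, Fertiliser A: 410×706/1272 = 227.563
  Fair, Fertiliser B: 410×566/1272 = 182.437
  Good, Fertiliser A: 270×706/1272 = 149.858
  Good, Fertiliser B: 270×566/1272 = 120.142
  Excellent, Fertiliser A: 233×706/1272 = 129.322
  Excellent, Fertiliser B: 233×566/1272 = 103.678
Contributions (O − E)²/E:
  (166 − 199.256)²/199.256 = 5.5505
  (193 − 159.744)²/159.744 = 6.9233
  (201 − 227.563)²/227.563 = 3.1006
  (209 − 182.437)²/182.437 = 3.8676
  (131 − 149.858)²/149.858 = 2.3731
  (139 − 120.142)²/120.142 = 2.9600
  (208 − 129.322)²/129.322 = 47.8668
  (25 − 103.678)²/103.678 = 59.7063
χ² = 5.5505 + 6.9233 + 3.1006 + 3.8676 + 2.3731 + 2.9600 + 47.8668 + 59.7063 = 132.35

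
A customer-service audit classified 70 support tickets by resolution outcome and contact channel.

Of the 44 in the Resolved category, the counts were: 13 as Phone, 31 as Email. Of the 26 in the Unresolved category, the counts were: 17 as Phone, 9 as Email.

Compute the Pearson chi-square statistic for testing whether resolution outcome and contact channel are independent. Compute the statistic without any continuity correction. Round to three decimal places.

Row totals: 44, 26. Column totals: 30, 40. Grand total N = 70.
Expected counts (row total × column total / N):
  Resolved, Phone: 44×30/70 = 18.85714
  Resolved, Email: 44×40/70 = 25.14286
  Unresolved, Phone: 26×30/70 = 11.14286
  Unresolved, Email: 26×40/70 = 14.85714
Contributions (O − E)²/E:
  (13 − 18.85714)²/18.85714 = 1.8193
  (31 − 25.14286)²/25.14286 = 1.3644
  (17 − 11.14286)²/11.14286 = 3.0788
  (9 − 14.85714)²/14.85714 = 2.3091
χ² = 1.8193 + 1.3644 + 3.0788 + 2.3091 = 8.572

8.572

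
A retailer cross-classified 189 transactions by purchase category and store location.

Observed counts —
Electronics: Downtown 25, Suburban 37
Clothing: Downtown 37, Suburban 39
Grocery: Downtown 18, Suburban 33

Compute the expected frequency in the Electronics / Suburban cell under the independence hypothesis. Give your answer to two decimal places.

Row total (Electronics) = 62; column total (Suburban) = 109; grand total N = 189.
Expected count = (row total × column total) / N = 62 × 109 / 189 = 35.76.

35.76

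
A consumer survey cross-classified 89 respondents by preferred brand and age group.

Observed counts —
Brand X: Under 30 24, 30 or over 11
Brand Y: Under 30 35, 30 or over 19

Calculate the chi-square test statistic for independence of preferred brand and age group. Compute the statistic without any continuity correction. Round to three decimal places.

0.134

Row totals: 35, 54. Column totals: 59, 30. Grand total N = 89.
Expected counts (row total × column total / N):
  Brand X, Under 30: 35×59/89 = 23.2022
  Brand X, 30 or over: 35×30/89 = 11.7978
  Brand Y, Under 30: 54×59/89 = 35.7978
  Brand Y, 30 or over: 54×30/89 = 18.2022
Contributions (O − E)²/E:
  (24 − 23.2022)²/23.2022 = 0.0274
  (11 − 11.7978)²/11.7978 = 0.0539
  (35 − 35.7978)²/35.7978 = 0.0178
  (19 − 18.2022)²/18.2022 = 0.0350
χ² = 0.0274 + 0.0539 + 0.0178 + 0.0350 = 0.134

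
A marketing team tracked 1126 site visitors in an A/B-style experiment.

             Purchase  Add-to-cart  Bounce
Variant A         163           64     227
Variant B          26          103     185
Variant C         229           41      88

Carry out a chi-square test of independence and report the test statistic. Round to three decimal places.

Row totals: 454, 314, 358. Column totals: 418, 208, 500. Grand total N = 1126.
Expected counts (row total × column total / N):
  Variant A, Purchase: 454×418/1126 = 168.53641
  Variant A, Add-to-cart: 454×208/1126 = 83.86501
  Variant A, Bounce: 454×500/1126 = 201.59858
  Variant B, Purchase: 314×418/1126 = 116.56483
  Variant B, Add-to-cart: 314×208/1126 = 58.00355
  Variant B, Bounce: 314×500/1126 = 139.43162
  Variant C, Purchase: 358×418/1126 = 132.89876
  Variant C, Add-to-cart: 358×208/1126 = 66.13144
  Variant C, Bounce: 358×500/1126 = 158.96980
Contributions (O − E)²/E:
  (163 − 168.53641)²/168.53641 = 0.1819
  (64 − 83.86501)²/83.86501 = 4.7054
  (227 − 201.59858)²/201.59858 = 3.2006
  (26 − 116.56483)²/116.56483 = 70.3642
  (103 − 58.00355)²/58.00355 = 34.9061
  (185 − 139.43162)²/139.43162 = 14.8924
  (229 − 132.89876)²/132.89876 = 69.4924
  (41 − 66.13144)²/66.13144 = 9.5505
  (88 − 158.96980)²/158.96980 = 31.6835
χ² = 0.1819 + 4.7054 + 3.2006 + 70.3642 + 34.9061 + 14.8924 + 69.4924 + 9.5505 + 31.6835 = 238.977

238.977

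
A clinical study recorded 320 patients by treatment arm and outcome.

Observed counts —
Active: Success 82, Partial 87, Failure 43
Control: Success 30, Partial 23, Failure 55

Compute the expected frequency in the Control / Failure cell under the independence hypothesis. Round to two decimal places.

Row total (Control) = 108; column total (Failure) = 98; grand total N = 320.
Expected count = (row total × column total) / N = 108 × 98 / 320 = 33.08.

33.08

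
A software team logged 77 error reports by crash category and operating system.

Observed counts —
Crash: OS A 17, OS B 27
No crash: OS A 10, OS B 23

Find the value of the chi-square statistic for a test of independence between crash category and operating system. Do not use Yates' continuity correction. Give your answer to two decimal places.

Row totals: 44, 33. Column totals: 27, 50. Grand total N = 77.
Expected counts (row total × column total / N):
  Crash, OS A: 44×27/77 = 15.4286
  Crash, OS B: 44×50/77 = 28.5714
  No crash, OS A: 33×27/77 = 11.5714
  No crash, OS B: 33×50/77 = 21.4286
Contributions (O − E)²/E:
  (17 − 15.4286)²/15.4286 = 0.1600
  (27 − 28.5714)²/28.5714 = 0.0864
  (10 − 11.5714)²/11.5714 = 0.2134
  (23 − 21.4286)²/21.4286 = 0.1152
χ² = 0.1600 + 0.0864 + 0.2134 + 0.1152 = 0.58

0.58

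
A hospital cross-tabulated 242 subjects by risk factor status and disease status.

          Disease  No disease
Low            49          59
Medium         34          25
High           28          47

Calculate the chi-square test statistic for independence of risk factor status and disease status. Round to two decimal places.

5.50

Row totals: 108, 59, 75. Column totals: 111, 131. Grand total N = 242.
Expected counts (row total × column total / N):
  Low, Disease: 108×111/242 = 49.537
  Low, No disease: 108×131/242 = 58.463
  Medium, Disease: 59×111/242 = 27.062
  Medium, No disease: 59×131/242 = 31.938
  High, Disease: 75×111/242 = 34.401
  High, No disease: 75×131/242 = 40.599
Contributions (O − E)²/E:
  (49 − 49.537)²/49.537 = 0.0058
  (59 − 58.463)²/58.463 = 0.0049
  (34 − 27.062)²/27.062 = 1.7787
  (25 − 31.938)²/31.938 = 1.5072
  (28 − 34.401)²/34.401 = 1.1910
  (47 − 40.599)²/40.599 = 1.0092
χ² = 0.0058 + 0.0049 + 1.7787 + 1.5072 + 1.1910 + 1.0092 = 5.50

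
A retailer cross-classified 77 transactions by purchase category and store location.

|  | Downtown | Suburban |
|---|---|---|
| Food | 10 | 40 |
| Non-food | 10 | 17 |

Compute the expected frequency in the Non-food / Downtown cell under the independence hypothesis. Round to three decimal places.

7.013

Row total (Non-food) = 27; column total (Downtown) = 20; grand total N = 77.
Expected count = (row total × column total) / N = 27 × 20 / 77 = 7.013.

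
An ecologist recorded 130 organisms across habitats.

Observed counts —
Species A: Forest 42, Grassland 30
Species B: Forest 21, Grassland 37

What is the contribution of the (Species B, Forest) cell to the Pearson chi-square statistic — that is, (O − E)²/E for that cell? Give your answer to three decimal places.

Row total (Species B) = 58; column total (Forest) = 63; N = 130.
Expected count E = 58 × 63 / 130 = 28.1077.
Contribution = (O − E)²/E = (21 − 28.1077)² / 28.1077 = 1.797.

1.797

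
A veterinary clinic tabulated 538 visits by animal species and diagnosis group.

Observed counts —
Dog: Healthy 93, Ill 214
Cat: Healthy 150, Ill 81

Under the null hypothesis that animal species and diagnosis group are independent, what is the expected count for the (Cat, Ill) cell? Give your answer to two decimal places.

Row total (Cat) = 231; column total (Ill) = 295; grand total N = 538.
Expected count = (row total × column total) / N = 231 × 295 / 538 = 126.66.

126.66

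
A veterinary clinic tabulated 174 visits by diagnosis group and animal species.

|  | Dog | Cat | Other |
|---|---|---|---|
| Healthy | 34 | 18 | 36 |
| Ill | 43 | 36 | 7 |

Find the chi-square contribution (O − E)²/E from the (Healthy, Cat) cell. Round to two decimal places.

Row total (Healthy) = 88; column total (Cat) = 54; N = 174.
Expected count E = 88 × 54 / 174 = 27.310.
Contribution = (O − E)²/E = (18 − 27.310)² / 27.310 = 3.17.

3.17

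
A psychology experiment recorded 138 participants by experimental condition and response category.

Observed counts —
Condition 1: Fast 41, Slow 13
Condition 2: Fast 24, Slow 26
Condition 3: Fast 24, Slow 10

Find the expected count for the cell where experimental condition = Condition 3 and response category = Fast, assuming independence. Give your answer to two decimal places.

21.93

Row total (Condition 3) = 34; column total (Fast) = 89; grand total N = 138.
Expected count = (row total × column total) / N = 34 × 89 / 138 = 21.93.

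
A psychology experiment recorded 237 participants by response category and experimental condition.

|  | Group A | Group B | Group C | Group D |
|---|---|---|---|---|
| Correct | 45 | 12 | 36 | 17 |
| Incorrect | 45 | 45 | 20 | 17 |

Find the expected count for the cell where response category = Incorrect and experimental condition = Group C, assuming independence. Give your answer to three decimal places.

Row total (Incorrect) = 127; column total (Group C) = 56; grand total N = 237.
Expected count = (row total × column total) / N = 127 × 56 / 237 = 30.008.

30.008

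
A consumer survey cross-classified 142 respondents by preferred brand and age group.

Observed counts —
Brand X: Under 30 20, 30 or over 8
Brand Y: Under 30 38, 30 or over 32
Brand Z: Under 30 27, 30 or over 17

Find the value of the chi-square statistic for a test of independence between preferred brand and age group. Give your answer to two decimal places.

Row totals: 28, 70, 44. Column totals: 85, 57. Grand total N = 142.
Expected counts (row total × column total / N):
  Brand X, Under 30: 28×85/142 = 16.761
  Brand X, 30 or over: 28×57/142 = 11.239
  Brand Y, Under 30: 70×85/142 = 41.901
  Brand Y, 30 or over: 70×57/142 = 28.099
  Brand Z, Under 30: 44×85/142 = 26.338
  Brand Z, 30 or over: 44×57/142 = 17.662
Contributions (O − E)²/E:
  (20 − 16.761)²/16.761 = 0.6259
  (8 − 11.239)²/11.239 = 0.9335
  (38 − 41.901)²/41.901 = 0.3632
  (32 − 28.099)²/28.099 = 0.5416
  (27 − 26.338)²/26.338 = 0.0166
  (17 − 17.662)²/17.662 = 0.0248
χ² = 0.6259 + 0.9335 + 0.3632 + 0.5416 + 0.0166 + 0.0248 = 2.51

2.51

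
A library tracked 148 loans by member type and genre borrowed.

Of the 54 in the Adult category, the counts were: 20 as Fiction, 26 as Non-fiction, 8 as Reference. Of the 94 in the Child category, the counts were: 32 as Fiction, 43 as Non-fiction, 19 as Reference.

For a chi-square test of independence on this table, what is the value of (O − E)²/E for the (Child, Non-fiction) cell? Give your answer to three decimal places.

Row total (Child) = 94; column total (Non-fiction) = 69; N = 148.
Expected count E = 94 × 69 / 148 = 43.8243.
Contribution = (O − E)²/E = (43 − 43.8243)² / 43.8243 = 0.016.

0.016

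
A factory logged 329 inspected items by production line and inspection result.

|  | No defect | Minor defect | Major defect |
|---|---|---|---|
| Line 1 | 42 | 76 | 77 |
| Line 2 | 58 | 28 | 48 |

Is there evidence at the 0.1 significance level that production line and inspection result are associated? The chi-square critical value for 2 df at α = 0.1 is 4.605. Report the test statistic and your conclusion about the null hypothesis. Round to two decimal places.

Row totals: 195, 134. Column totals: 100, 104, 125. Grand total N = 329.
Expected counts (row total × column total / N):
  Line 1, No defect: 195×100/329 = 59.271
  Line 1, Minor defect: 195×104/329 = 61.641
  Line 1, Major defect: 195×125/329 = 74.088
  Line 2, No defect: 134×100/329 = 40.729
  Line 2, Minor defect: 134×104/329 = 42.359
  Line 2, Major defect: 134×125/329 = 50.912
Contributions (O − E)²/E:
  (42 − 59.271)²/59.271 = 5.0326
  (76 − 61.641)²/61.641 = 3.3449
  (77 − 74.088)²/74.088 = 0.1145
  (58 − 40.729)²/40.729 = 7.3237
  (28 − 42.359)²/42.359 = 4.8675
  (48 − 50.912)²/50.912 = 0.1666
χ² = 5.0326 + 3.3449 + 0.1145 + 7.3237 + 4.8675 + 0.1666 = 20.85
df = (2−1)(3−1) = 2. Since 20.85 > 4.605, reject the null hypothesis of independence at α = 0.1.

20.85; reject H₀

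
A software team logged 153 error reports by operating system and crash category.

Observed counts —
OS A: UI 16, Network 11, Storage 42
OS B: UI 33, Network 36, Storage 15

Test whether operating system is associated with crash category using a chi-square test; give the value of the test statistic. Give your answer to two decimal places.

30.81

Row totals: 69, 84. Column totals: 49, 47, 57. Grand total N = 153.
Expected counts (row total × column total / N):
  OS A, UI: 69×49/153 = 22.098
  OS A, Network: 69×47/153 = 21.196
  OS A, Storage: 69×57/153 = 25.706
  OS B, UI: 84×49/153 = 26.902
  OS B, Network: 84×47/153 = 25.804
  OS B, Storage: 84×57/153 = 31.294
Contributions (O − E)²/E:
  (16 − 22.098)²/22.098 = 1.6828
  (11 − 21.196)²/21.196 = 4.9046
  (42 − 25.706)²/25.706 = 10.3281
  (33 − 26.902)²/26.902 = 1.3823
  (36 − 25.804)²/25.804 = 4.0288
  (15 − 31.294)²/31.294 = 8.4839
χ² = 1.6828 + 4.9046 + 10.3281 + 1.3823 + 4.0288 + 8.4839 = 30.81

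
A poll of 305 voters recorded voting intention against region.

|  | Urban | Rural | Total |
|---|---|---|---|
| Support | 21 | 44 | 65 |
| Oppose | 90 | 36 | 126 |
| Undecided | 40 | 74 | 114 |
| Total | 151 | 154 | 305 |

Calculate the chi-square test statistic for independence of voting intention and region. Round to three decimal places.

Grand total N = 305.
Expected counts (row total × column total / N):
  Support, Urban: 65×151/305 = 32.1803
  Support, Rural: 65×154/305 = 32.8197
  Oppose, Urban: 126×151/305 = 62.3803
  Oppose, Rural: 126×154/305 = 63.6197
  Undecided, Urban: 114×151/305 = 56.4393
  Undecided, Rural: 114×154/305 = 57.5607
Contributions (O − E)²/E:
  (21 − 32.1803)²/32.1803 = 3.8843
  (44 − 32.8197)²/32.8197 = 3.8087
  (90 − 62.3803)²/62.3803 = 12.2290
  (36 − 63.6197)²/63.6197 = 11.9907
  (40 − 56.4393)²/56.4393 = 4.7883
  (74 − 57.5607)²/57.5607 = 4.6951
χ² = 3.8843 + 3.8087 + 12.2290 + 11.9907 + 4.7883 + 4.6951 = 41.396

41.396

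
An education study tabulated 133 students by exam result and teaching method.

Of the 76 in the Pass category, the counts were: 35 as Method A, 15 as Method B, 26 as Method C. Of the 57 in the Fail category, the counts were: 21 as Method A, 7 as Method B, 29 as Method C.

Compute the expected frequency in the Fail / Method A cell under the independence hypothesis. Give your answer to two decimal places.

Row total (Fail) = 57; column total (Method A) = 56; grand total N = 133.
Expected count = (row total × column total) / N = 57 × 56 / 133 = 24.00.

24.00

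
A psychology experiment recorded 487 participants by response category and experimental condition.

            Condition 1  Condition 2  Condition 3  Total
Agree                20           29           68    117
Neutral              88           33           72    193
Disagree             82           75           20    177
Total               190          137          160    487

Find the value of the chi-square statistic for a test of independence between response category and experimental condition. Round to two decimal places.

89.48

Grand total N = 487.
Expected counts (row total × column total / N):
  Agree, Condition 1: 117×190/487 = 45.647
  Agree, Condition 2: 117×137/487 = 32.914
  Agree, Condition 3: 117×160/487 = 38.439
  Neutral, Condition 1: 193×190/487 = 75.298
  Neutral, Condition 2: 193×137/487 = 54.294
  Neutral, Condition 3: 193×160/487 = 63.409
  Disagree, Condition 1: 177×190/487 = 69.055
  Disagree, Condition 2: 177×137/487 = 49.793
  Disagree, Condition 3: 177×160/487 = 58.152
Contributions (O − E)²/E:
  (20 − 45.647)²/45.647 = 14.4099
  (29 − 32.914)²/32.914 = 0.4654
  (68 − 38.439)²/38.439 = 22.7335
  (88 − 75.298)²/75.298 = 2.1427
  (33 − 54.294)²/54.294 = 8.3515
  (72 − 63.409)²/63.409 = 1.1640
  (82 − 69.055)²/69.055 = 2.4267
  (75 − 49.793)²/49.793 = 12.7607
  (20 − 58.152)²/58.152 = 25.0305
χ² = 14.4099 + 0.4654 + 22.7335 + 2.1427 + 8.3515 + 1.1640 + 2.4267 + 12.7607 + 25.0305 = 89.48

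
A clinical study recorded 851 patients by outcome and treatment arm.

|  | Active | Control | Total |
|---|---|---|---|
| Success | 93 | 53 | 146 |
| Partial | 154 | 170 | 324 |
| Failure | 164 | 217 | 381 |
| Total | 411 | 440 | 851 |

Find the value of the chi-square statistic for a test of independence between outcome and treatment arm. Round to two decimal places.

18.15

Grand total N = 851.
Expected counts (row total × column total / N):
  Success, Active: 146×411/851 = 70.5123
  Success, Control: 146×440/851 = 75.4877
  Partial, Active: 324×411/851 = 156.4794
  Partial, Control: 324×440/851 = 167.5206
  Failure, Active: 381×411/851 = 184.0082
  Failure, Control: 381×440/851 = 196.9918
Contributions (O − E)²/E:
  (93 − 70.5123)²/70.5123 = 7.1718
  (53 − 75.4877)²/75.4877 = 6.6991
  (154 − 156.4794)²/156.4794 = 0.0393
  (170 − 167.5206)²/167.5206 = 0.0367
  (164 − 184.0082)²/184.0082 = 2.1756
  (217 − 196.9918)²/196.9918 = 2.0322
χ² = 7.1718 + 6.6991 + 0.0393 + 0.0367 + 2.1756 + 2.0322 = 18.15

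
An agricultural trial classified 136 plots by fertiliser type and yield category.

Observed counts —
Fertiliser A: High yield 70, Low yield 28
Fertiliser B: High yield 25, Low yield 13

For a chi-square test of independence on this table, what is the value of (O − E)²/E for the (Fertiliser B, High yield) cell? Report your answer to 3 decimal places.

0.090

Row total (Fertiliser B) = 38; column total (High yield) = 95; N = 136.
Expected count E = 38 × 95 / 136 = 26.5441.
Contribution = (O − E)²/E = (25 − 26.5441)² / 26.5441 = 0.090.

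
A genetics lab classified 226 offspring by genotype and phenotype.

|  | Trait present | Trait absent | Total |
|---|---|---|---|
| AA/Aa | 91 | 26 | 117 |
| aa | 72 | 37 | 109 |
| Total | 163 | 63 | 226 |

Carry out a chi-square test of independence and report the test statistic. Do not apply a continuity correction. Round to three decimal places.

Grand total N = 226.
Expected counts (row total × column total / N):
  AA/Aa, Trait present: 117×163/226 = 84.3850
  AA/Aa, Trait absent: 117×63/226 = 32.6150
  aa, Trait present: 109×163/226 = 78.6150
  aa, Trait absent: 109×63/226 = 30.3850
Contributions (O − E)²/E:
  (91 − 84.3850)²/84.3850 = 0.5186
  (26 − 32.6150)²/32.6150 = 1.3417
  (72 − 78.6150)²/78.6150 = 0.5566
  (37 − 30.3850)²/30.3850 = 1.4401
χ² = 0.5186 + 1.3417 + 0.5566 + 1.4401 = 3.857

3.857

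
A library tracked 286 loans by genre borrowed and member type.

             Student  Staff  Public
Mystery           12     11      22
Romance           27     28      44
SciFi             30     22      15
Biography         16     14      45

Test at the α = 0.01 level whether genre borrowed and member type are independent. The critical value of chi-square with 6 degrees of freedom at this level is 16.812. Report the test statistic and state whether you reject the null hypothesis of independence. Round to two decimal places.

Row totals: 45, 99, 67, 75. Column totals: 85, 75, 126. Grand total N = 286.
Expected counts (row total × column total / N):
  Mystery, Student: 45×85/286 = 13.3741
  Mystery, Staff: 45×75/286 = 11.8007
  Mystery, Public: 45×126/286 = 19.8252
  Romance, Student: 99×85/286 = 29.4231
  Romance, Staff: 99×75/286 = 25.9615
  Romance, Public: 99×126/286 = 43.6154
  SciFi, Student: 67×85/286 = 19.9126
  SciFi, Staff: 67×75/286 = 17.5699
  SciFi, Public: 67×126/286 = 29.5175
  Biography, Student: 75×85/286 = 22.2902
  Biography, Staff: 75×75/286 = 19.6678
  Biography, Public: 75×126/286 = 33.0420
Contributions (O − E)²/E:
  (12 − 13.3741)²/13.3741 = 0.1412
  (11 − 11.8007)²/11.8007 = 0.0543
  (22 − 19.8252)²/19.8252 = 0.2386
  (27 − 29.4231)²/29.4231 = 0.1996
  (28 − 25.9615)²/25.9615 = 0.1601
  (44 − 43.6154)²/43.6154 = 0.0034
  (30 − 19.9126)²/19.9126 = 5.1101
  (22 − 17.5699)²/17.5699 = 1.1170
  (15 − 29.5175)²/29.5175 = 7.1401
  (16 − 22.2902)²/22.2902 = 1.7751
  (14 − 19.6678)²/19.6678 = 1.6333
  (45 − 33.0420)²/33.0420 = 4.3276
χ² = 0.1412 + 0.0543 + 0.2386 + 0.1996 + 0.1601 + 0.0034 + 5.1101 + 1.1170 + 7.1401 + 1.7751 + 1.6333 + 4.3276 = 21.90
df = (4−1)(3−1) = 6. Since 21.90 > 16.812, reject the null hypothesis of independence at α = 0.01.

21.90; reject H₀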